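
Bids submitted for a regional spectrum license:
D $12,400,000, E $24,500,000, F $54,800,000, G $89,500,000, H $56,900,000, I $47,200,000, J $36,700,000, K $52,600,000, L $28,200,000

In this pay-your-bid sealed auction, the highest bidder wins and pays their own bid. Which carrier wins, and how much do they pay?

Rule: the highest bidder wins and pays their own bid.
Bids in order: 89,500,000 (G) > 56,900,000 (H) > 54,800,000 (F) > 52,600,000 (K) > 47,200,000 (I) > 36,700,000 (J) > …
G has the highest bid and pays exactly that: $89,500,000.

G pays $89,500,000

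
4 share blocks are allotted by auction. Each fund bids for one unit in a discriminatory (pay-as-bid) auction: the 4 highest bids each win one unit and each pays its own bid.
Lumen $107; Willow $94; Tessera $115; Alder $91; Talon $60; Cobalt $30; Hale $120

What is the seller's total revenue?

Sorting: 120 (Hale), 115 (Tessera), 107 (Lumen), 94 (Willow), 91 (Alder), 60 (Talon), …
Top 4: Hale, Tessera, Lumen, Willow.
Total revenue = 120 + 115 + 107 + 94 = $436.

Total revenue: $436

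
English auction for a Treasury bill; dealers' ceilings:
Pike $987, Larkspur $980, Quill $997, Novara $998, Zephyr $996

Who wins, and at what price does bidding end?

Rule: the price rises until one bidder remains; the winner pays the price at which the last rival dropped out.
Limits ranked: 998 (Novara) > 997 (Quill) > 996 (Zephyr) > 987 (Pike) > 980 (Larkspur)
Bidding ends when Quill exits at $997; Novara takes it.

Novara wins at $997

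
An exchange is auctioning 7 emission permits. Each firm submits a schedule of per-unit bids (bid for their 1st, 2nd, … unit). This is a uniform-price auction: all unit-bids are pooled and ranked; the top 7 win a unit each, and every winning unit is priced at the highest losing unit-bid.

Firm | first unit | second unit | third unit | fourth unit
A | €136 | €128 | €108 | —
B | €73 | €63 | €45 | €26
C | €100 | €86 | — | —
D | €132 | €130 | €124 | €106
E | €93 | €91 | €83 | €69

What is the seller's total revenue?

Pooled unit-bids ranked (top 7): 136 (A-1), 132 (D-1), 130 (D-2), 128 (A-2), 124 (D-3), 108 (A-3), 106 (D-4)
Highest rejected unit-bid = €100.
Allocation: A 3, D 4. Every unit priced at €100.
Revenue = 7 × 100 = €700.

Total revenue: €700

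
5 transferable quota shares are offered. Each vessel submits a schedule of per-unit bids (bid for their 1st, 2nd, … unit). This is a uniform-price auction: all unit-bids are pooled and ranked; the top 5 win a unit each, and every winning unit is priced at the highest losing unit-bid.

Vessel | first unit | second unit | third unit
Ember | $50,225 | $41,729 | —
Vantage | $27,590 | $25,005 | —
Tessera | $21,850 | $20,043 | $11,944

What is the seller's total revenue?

All unit-bids, highest first — top 5: 50,225 (Ember-1), 41,729 (Ember-2), 27,590 (Vantage-1), 25,005 (Vantage-2), 21,850 (Tessera-1)
The (k+1)-th unit-bid is $20,043.
Allocation: Ember 2, Tessera 1, Vantage 2. Every unit priced at $20,043.
Revenue = 5 × 20,043 = $100,215.

Total revenue: $100,215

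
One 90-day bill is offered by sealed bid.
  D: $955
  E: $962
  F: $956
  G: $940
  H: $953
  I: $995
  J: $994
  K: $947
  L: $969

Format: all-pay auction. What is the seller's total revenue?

Bids in order: 995 (I) > 994 (J) > 969 (L) > 962 (E) > 956 (F) > 955 (D) > …
Every bidder forfeits their bid regardless of winning.
Revenue = 955 + 962 + 956 + 940 + 953 + 995 + 994 + 947 + 969 = $8,671.

Total revenue: $8,671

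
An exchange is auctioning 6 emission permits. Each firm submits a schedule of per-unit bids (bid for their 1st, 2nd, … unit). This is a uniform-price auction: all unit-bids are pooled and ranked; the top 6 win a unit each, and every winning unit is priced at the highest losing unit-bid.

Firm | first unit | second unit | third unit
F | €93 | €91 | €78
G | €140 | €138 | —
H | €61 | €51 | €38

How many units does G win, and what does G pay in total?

Merging the schedules and taking the best 6: 140 (G-1), 138 (G-2), 93 (F-1), 91 (F-2), 78 (F-3), 61 (H-1)
The (k+1)-th unit-bid is €51.
G wins 2 unit(s) at €51 each.

G: 2 units, pays €102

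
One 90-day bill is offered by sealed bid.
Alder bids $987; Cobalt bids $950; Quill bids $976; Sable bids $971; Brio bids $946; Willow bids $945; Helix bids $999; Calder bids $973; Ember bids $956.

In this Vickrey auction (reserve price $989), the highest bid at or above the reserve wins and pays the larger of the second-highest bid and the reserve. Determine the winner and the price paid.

Bids ranked: 999 (Helix) > 987 (Alder) > 976 (Quill) > 973 (Calder) > 971 (Sable) > 956 (Ember) > …
Highest eligible bid: Helix at $999.
max(second-highest $987, reserve $989) = $989.

Helix pays $989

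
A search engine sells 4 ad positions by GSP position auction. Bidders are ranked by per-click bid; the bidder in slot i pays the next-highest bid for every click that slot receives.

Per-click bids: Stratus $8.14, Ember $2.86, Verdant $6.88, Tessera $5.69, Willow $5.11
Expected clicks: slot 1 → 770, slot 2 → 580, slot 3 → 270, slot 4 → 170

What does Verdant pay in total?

Sorting advertisers: $8.14 (Stratus) > $6.88 (Verdant) > $5.69 (Tessera) > $5.11 (Willow) > $2.86 (Ember)
Verdant holds slot 2 → pays next bid $5.69 × 580 clicks = $3300.20.

Verdant pays $3300.20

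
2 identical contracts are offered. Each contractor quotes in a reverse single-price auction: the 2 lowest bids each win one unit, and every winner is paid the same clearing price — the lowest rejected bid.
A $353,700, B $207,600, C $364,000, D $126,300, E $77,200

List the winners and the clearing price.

E, D; each is paid $207,600

Ordering the bids: 77,200 (E), 126,300 (D), 207,600 (B), 353,700 (A), …
Winners (2 units): E, D.
First losing bid is B's $207,600, which sets the uniform price.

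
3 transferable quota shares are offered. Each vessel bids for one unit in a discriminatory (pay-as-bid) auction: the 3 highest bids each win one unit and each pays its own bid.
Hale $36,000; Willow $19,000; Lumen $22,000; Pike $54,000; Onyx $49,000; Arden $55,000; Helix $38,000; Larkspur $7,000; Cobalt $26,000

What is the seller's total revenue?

Total revenue: $158,000

Bids ranked high→low: 55,000 (Arden), 54,000 (Pike), 49,000 (Onyx), 38,000 (Helix), 36,000 (Hale), …
Top 3: Arden, Pike, Onyx.
Total revenue = 55,000 + 54,000 + 49,000 = $158,000.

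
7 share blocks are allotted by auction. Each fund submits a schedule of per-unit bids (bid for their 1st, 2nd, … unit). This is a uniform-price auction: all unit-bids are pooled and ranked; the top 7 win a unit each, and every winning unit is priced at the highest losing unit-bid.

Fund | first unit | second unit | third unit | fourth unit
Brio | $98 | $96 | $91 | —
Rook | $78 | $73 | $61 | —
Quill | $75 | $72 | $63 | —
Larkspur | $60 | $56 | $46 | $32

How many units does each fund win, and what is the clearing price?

All unit-bids, highest first — top 7: 98 (Brio-1), 96 (Brio-2), 91 (Brio-3), 78 (Rook-1), 75 (Quill-1), 73 (Rook-2), 72 (Quill-2)
Highest rejected unit-bid = $63.
Allocation: Brio 3, Quill 2, Rook 2.

Brio 3, Quill 2, Rook 2; clearing price $63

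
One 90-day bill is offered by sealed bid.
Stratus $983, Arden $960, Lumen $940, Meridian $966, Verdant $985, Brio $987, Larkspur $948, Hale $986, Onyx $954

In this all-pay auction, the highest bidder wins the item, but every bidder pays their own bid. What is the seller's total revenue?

Rule: the highest bidder wins the item, but every bidder pays their own bid.
Bids in order: 987 (Brio) > 986 (Hale) > 985 (Verdant) > 983 (Stratus) > 966 (Meridian) > 960 (Arden) > …
Every bidder forfeits their bid regardless of winning.
Revenue = 983 + 960 + 940 + 966 + 985 + 987 + 948 + 986 + 954 = $8,709.

Total revenue: $8,709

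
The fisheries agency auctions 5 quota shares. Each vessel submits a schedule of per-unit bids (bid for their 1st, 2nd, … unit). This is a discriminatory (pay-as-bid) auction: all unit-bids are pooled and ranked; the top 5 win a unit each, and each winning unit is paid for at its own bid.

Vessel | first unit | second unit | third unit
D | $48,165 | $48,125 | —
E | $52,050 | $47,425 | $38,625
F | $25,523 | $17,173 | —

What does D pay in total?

D pays $96,290

Merging the schedules and taking the best 5: 52,050 (E-1), 48,165 (D-1), 48,125 (D-2), 47,425 (E-2), 38,625 (E-3)
Next rejected bid: $25,523 (not a price — pay-as-bid).
D's winning unit-bids: 48,165 + 48,125 = $96,290.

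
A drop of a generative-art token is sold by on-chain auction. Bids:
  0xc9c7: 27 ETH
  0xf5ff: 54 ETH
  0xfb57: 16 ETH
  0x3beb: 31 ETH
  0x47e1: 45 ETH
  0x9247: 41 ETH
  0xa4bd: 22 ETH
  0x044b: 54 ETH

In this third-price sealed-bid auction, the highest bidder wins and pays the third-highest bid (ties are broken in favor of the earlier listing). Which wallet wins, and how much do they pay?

0xf5ff pays 45 ETH

Rule: the highest bidder wins and pays the third-highest bid.
Sorting bids: 54 (0xf5ff) > 54 (0x044b) > 45 (0x47e1) > 41 (0x9247) > 31 (0x3beb) > 27 (0xc9c7) > …
0xf5ff and 0x044b tie at 54 ETH; tie-break gives it to 0xf5ff.
0xf5ff is highest; pays the third-highest bid, 45 ETH.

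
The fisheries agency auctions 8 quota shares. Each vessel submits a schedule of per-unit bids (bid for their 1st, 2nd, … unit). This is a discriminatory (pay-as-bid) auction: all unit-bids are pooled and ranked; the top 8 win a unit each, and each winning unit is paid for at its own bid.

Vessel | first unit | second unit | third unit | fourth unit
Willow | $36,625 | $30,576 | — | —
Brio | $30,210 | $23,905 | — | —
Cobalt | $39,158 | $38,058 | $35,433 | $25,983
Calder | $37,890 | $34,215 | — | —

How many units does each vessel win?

All unit-bids, highest first — top 8: 39,158 (Cobalt-1), 38,058 (Cobalt-2), 37,890 (Calder-1), 36,625 (Willow-1), 35,433 (Cobalt-3), 34,215 (Calder-2), 30,576 (Willow-2), 30,210 (Brio-1)
Next rejected bid: $25,983 (not a price — pay-as-bid).
Allocation: Brio 1, Calder 2, Cobalt 3, Willow 2.

Brio 1, Calder 2, Cobalt 3, Willow 2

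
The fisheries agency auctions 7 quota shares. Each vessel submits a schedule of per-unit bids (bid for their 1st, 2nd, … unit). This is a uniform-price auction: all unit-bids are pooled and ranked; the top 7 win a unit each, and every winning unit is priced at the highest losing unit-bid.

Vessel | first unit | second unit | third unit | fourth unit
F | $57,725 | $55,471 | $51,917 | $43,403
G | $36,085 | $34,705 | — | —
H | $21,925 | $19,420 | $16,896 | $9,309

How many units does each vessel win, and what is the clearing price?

F 4, G 2, H 1; clearing price $19,420

All unit-bids, highest first — top 7: 57,725 (F-1), 55,471 (F-2), 51,917 (F-3), 43,403 (F-4), 36,085 (G-1), 34,705 (G-2), 21,925 (H-1)
The (k+1)-th unit-bid is $19,420.
Allocation: F 4, G 2, H 1.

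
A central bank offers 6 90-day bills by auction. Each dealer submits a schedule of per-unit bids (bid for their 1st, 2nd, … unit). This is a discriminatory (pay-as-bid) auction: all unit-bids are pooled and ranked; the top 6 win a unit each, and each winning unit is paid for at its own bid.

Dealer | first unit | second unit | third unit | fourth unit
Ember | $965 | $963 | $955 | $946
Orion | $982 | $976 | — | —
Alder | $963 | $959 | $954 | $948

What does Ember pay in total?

Pooled unit-bids ranked (top 6): 982 (Orion-1), 976 (Orion-2), 965 (Ember-1), 963 (Ember-2), 963 (Alder-1), 959 (Alder-2)
Next rejected bid: $955 (not a price — pay-as-bid).
Ember's winning unit-bids: 965 + 963 = $1,928.

Ember pays $1,928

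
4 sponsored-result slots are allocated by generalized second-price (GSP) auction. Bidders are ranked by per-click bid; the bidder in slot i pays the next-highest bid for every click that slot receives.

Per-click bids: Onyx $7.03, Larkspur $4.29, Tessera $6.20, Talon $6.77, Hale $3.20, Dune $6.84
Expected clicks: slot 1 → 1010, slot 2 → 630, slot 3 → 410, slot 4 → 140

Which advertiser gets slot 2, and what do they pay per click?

Ranked by bid: $7.03 (Onyx) > $6.84 (Dune) > $6.77 (Talon) > $6.20 (Tessera) > $4.29 (Larkspur) > …
Slot 2 goes to the second-ranked bidder, Dune, who pays the next bid down: $6.77/click.

Dune; $6.77 per click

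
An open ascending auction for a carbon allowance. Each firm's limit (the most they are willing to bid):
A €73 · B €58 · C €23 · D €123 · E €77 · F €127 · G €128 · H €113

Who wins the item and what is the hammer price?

Sorting limits: 128 (G) > 127 (F) > 123 (D) > 113 (H) > 77 (E) > 73 (A) > …
Once the price passes €127, only G is left; the hammer falls at F's limit of €127.

G wins at €127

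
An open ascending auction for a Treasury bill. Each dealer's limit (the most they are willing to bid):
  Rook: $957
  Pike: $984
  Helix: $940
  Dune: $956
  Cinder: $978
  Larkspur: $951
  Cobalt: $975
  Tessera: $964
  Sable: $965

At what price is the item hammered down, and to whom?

Pike wins at $978

Sorting limits: 984 (Pike) > 978 (Cinder) > 975 (Cobalt) > 965 (Sable) > 964 (Tessera) > 957 (Rook) > …
Once the price passes $978, only Pike is left; the hammer falls at Cinder's limit of $978.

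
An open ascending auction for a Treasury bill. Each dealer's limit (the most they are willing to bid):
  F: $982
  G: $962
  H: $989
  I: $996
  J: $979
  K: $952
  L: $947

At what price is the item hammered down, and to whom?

I wins at $989

Ascending (English) auction: the price rises until one bidder remains; the winner pays the price at which the last rival dropped out.
Sorting limits: 996 (I) > 989 (H) > 982 (F) > 979 (J) > 962 (G) > 952 (K) > …
H is the last rival to drop out, at $989; I remains and wins at that price.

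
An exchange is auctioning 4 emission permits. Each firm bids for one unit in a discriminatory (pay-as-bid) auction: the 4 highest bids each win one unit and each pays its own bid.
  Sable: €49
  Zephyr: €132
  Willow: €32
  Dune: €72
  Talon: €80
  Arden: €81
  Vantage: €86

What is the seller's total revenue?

Total revenue: €379

Ordering the bids: 132 (Zephyr), 86 (Vantage), 81 (Arden), 80 (Talon), 72 (Dune), 49 (Sable), …
Winners (4 units): Zephyr, Vantage, Arden, Talon.
Total revenue = 132 + 86 + 81 + 80 = €379.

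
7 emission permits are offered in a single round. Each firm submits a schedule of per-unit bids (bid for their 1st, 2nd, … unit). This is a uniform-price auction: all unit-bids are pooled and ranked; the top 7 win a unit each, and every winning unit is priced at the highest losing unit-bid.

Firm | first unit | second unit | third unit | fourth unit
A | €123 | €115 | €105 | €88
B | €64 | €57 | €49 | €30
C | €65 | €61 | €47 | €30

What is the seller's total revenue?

Total revenue: €399

All unit-bids, highest first — top 7: 123 (A-1), 115 (A-2), 105 (A-3), 88 (A-4), 65 (C-1), 64 (B-1), 61 (C-2)
The (k+1)-th unit-bid is €57.
Allocation: A 4, B 1, C 2. Every unit priced at €57.
Revenue = 7 × 57 = €399.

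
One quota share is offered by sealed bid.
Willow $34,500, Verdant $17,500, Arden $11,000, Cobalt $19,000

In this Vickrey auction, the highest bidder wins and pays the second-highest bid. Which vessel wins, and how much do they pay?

Willow pays $19,000

Bids in order: 34,500 (Willow) > 19,000 (Cobalt) > 17,500 (Verdant) > 11,000 (Arden)
Willow is highest; pays the second-highest bid, $19,000.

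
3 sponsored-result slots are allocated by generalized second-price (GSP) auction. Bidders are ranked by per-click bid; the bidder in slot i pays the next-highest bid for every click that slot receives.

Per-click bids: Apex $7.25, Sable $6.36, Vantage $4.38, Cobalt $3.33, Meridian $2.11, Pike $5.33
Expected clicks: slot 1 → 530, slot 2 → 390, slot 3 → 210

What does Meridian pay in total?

Ranked by bid: $7.25 (Apex) > $6.36 (Sable) > $5.33 (Pike) > $4.38 (Vantage) > …
Meridian ranks below slot 3 → no slot, pays nothing.

Meridian pays $0.00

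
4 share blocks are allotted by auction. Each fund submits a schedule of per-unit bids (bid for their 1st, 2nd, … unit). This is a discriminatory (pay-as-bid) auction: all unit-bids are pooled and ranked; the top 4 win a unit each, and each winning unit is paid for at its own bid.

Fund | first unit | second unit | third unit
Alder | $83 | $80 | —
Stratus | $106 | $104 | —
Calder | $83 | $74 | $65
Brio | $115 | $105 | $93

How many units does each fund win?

Brio 2, Stratus 2

Pooled unit-bids ranked (top 4): 115 (Brio-1), 106 (Stratus-1), 105 (Brio-2), 104 (Stratus-2)
Next rejected bid: $93 (not a price — pay-as-bid).
Allocation: Brio 2, Stratus 2.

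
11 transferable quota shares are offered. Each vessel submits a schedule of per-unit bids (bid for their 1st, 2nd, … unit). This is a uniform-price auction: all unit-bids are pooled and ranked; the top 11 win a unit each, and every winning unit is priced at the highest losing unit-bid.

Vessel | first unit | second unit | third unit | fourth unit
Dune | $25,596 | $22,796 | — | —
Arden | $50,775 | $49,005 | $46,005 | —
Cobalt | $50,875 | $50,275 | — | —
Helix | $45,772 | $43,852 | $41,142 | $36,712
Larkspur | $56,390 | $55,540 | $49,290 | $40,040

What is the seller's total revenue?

Total revenue: $440,440

Merging the schedules and taking the best 11: 56,390 (Larkspur-1), 55,540 (Larkspur-2), 50,875 (Cobalt-1), 50,775 (Arden-1), 50,275 (Cobalt-2), 49,290 (Larkspur-3), 49,005 (Arden-2), 46,005 (Arden-3), 45,772 (Helix-1), 43,852 (Helix-2), 41,142 (Helix-3)
Highest rejected unit-bid = $40,040.
Allocation: Arden 3, Cobalt 2, Helix 3, Larkspur 3. Every unit priced at $40,040.
Revenue = 11 × 40,040 = $440,440.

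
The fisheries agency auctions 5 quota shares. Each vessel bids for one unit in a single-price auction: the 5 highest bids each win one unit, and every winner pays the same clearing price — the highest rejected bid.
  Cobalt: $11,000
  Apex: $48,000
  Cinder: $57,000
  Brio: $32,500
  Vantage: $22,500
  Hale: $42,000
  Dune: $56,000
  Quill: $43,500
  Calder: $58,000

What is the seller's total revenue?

Total revenue: $210,000

Bids ranked high→low: 58,000 (Calder), 57,000 (Cinder), 56,000 (Dune), 48,000 (Apex), 43,500 (Quill), 42,000 (Hale), 32,500 (Brio), …
Top 5: Calder, Cinder, Dune, Apex, Quill.
Clearing price = highest rejected bid = $42,000.
Total revenue = 5 × $42,000 = $210,000.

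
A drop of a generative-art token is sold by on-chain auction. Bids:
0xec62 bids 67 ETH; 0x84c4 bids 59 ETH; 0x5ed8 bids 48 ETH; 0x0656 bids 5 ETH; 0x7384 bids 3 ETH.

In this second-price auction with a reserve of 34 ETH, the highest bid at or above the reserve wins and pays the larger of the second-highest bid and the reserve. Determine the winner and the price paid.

Bids ranked: 67 (0xec62) > 59 (0x84c4) > 48 (0x5ed8) > 5 (0x0656) > 3 (0x7384)
Highest eligible bid: 0xec62 at 67 ETH.
Second-highest bid 59 ETH exceeds the reserve 34 ETH → payment 59 ETH.

0xec62 pays 59 ETH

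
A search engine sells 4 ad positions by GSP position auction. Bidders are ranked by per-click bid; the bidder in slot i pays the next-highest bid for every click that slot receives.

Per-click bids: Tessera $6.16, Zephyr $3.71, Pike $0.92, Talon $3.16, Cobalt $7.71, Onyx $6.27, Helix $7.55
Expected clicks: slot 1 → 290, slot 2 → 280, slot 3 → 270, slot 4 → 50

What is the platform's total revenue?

Ranked by bid: $7.71 (Cobalt) > $7.55 (Helix) > $6.27 (Onyx) > $6.16 (Tessera) > $3.71 (Zephyr) > …
Slot 1: Cobalt pays $7.55 × 290 = $2189.50
Slot 2: Helix pays $6.27 × 280 = $1755.60
Slot 3: Onyx pays $6.16 × 270 = $1663.20
Slot 4: Tessera pays $3.71 × 50 = $185.50
Total = $5793.80

Total revenue: $5793.80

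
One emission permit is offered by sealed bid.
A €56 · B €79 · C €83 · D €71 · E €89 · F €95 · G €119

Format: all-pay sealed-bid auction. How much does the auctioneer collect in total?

Sorting bids: 119 (G) > 95 (F) > 89 (E) > 83 (C) > 79 (B) > 71 (D) > …
Every bidder forfeits their bid regardless of winning.
Revenue = 56 + 79 + 83 + 71 + 89 + 95 + 119 = €592.

Total revenue: €592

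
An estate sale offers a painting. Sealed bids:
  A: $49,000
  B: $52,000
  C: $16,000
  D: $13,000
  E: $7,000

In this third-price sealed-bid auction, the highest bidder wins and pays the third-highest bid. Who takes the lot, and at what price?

B pays $16,000

Bids in order: 52,000 (B) > 49,000 (A) > 16,000 (C) > 13,000 (D) > 7,000 (E)
B is highest; pays the third-highest bid, $16,000.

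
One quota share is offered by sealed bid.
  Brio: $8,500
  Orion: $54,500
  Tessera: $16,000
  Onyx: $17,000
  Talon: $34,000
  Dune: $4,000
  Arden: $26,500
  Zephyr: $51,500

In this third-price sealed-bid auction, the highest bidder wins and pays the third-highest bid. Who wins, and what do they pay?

Orion pays $34,000

Bids ranked: 54,500 (Orion) > 51,500 (Zephyr) > 34,000 (Talon) > 26,500 (Arden) > 17,000 (Onyx) > 16,000 (Tessera) > …
Orion is highest; pays the third-highest bid, $34,000.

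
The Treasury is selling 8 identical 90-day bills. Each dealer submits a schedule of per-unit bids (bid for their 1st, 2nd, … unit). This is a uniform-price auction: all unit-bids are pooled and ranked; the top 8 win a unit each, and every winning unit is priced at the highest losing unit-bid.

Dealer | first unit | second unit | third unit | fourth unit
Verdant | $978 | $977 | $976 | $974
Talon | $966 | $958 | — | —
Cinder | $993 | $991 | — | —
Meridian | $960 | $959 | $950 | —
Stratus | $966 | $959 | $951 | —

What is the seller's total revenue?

Total revenue: $7,680

Merging the schedules and taking the best 8: 993 (Cinder-1), 991 (Cinder-2), 978 (Verdant-1), 977 (Verdant-2), 976 (Verdant-3), 974 (Verdant-4), 966 (Talon-1), 966 (Stratus-1)
The (k+1)-th unit-bid is $960.
Allocation: Cinder 2, Stratus 1, Talon 1, Verdant 4. Every unit priced at $960.
Revenue = 8 × 960 = $7,680.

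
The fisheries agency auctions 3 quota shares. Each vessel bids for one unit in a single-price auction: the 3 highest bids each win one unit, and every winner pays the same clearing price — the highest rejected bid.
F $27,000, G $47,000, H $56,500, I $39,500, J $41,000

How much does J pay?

Ordering the bids: 56,500 (H), 47,000 (G), 41,000 (J), 39,500 (I), 27,000 (F)
Top 3: H, G, J.
Clearing price = highest rejected bid = $39,500.
J wins → pays $39,500.

J pays $39,500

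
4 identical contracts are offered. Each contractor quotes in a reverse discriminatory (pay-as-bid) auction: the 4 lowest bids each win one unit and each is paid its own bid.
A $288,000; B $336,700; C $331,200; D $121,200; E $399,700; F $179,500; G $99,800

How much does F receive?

F is paid $179,500

Sorting: 99,800 (G), 121,200 (D), 179,500 (F), 288,000 (A), 331,200 (C), 336,700 (B), …
Winners (4 units): G, D, F, A.
F wins → own bid $179,500.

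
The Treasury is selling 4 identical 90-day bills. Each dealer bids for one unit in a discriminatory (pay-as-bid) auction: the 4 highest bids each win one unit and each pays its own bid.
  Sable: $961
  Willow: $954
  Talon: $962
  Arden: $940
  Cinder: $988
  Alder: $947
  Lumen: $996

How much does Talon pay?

Talon pays $962

Sorting: 996 (Lumen), 988 (Cinder), 962 (Talon), 961 (Sable), 954 (Willow), 947 (Alder), …
The 4 highest are Lumen, Cinder, Talon, Sable.
Talon wins → own bid $962.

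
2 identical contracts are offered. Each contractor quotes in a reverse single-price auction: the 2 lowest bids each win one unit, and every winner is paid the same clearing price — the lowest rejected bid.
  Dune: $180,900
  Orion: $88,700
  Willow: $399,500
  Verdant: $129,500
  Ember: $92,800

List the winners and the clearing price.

Ordering the bids: 88,700 (Orion), 92,800 (Ember), 129,500 (Verdant), 180,900 (Dune), …
The 2 lowest are Orion, Ember.
First losing bid is Verdant's $129,500, which sets the uniform price.

Orion, Ember; each is paid $129,500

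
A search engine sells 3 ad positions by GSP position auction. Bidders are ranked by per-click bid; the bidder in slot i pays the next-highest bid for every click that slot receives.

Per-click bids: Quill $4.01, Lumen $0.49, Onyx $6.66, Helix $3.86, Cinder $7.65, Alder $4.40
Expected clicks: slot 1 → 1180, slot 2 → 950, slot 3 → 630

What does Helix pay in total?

Helix pays $0.00

Ranked by bid: $7.65 (Cinder) > $6.66 (Onyx) > $4.40 (Alder) > $4.01 (Quill) > …
Helix ranks below slot 3 → no slot, pays nothing.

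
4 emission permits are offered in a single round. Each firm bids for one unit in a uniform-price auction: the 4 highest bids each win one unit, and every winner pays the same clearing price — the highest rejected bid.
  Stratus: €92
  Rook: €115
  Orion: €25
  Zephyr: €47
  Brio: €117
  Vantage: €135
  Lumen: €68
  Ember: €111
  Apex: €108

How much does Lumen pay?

Bids ranked high→low: 135 (Vantage), 117 (Brio), 115 (Rook), 111 (Ember), 108 (Apex), 92 (Stratus), …
Top 4: Vantage, Brio, Rook, Ember.
Highest unsuccessful bid: €108 → clearing price.
Lumen does not win → pays €0.

Lumen pays €0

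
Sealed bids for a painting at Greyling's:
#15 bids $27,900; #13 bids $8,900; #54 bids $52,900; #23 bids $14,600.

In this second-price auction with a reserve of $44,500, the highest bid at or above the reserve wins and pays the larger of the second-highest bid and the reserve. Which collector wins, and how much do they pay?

Bids in order: 52,900 (#54) > 27,900 (#15) > 14,600 (#23) > 8,900 (#13)
#54 has the top bid at or above the reserve ($52,900).
max(second-highest $27,900, reserve $44,500) = $44,500.

#54 pays $44,500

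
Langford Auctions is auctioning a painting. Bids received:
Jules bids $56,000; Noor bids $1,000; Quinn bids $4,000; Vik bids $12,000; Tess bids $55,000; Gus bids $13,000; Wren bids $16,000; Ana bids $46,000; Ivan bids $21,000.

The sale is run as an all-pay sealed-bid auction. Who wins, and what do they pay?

Jules pays $56,000

Bids in order: 56,000 (Jules) > 55,000 (Tess) > 46,000 (Ana) > 21,000 (Ivan) > 16,000 (Wren) > 13,000 (Gus) > …
Jules is highest and takes the item; every bidder forfeits their bid.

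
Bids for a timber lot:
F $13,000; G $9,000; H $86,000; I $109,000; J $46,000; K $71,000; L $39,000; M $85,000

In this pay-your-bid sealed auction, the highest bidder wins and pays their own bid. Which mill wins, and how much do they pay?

Sorting bids: 109,000 (I) > 86,000 (H) > 85,000 (M) > 71,000 (K) > 46,000 (J) > 39,000 (L) > …
I has the highest bid and pays exactly that: $109,000.

I pays $109,000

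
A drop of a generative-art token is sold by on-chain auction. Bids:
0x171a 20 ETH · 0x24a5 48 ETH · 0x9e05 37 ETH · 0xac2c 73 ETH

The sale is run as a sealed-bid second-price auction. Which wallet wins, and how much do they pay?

Sealed-bid second-price auction: the highest bidder wins and pays the second-highest bid.
Bids ranked: 73 (0xac2c) > 48 (0x24a5) > 37 (0x9e05) > 20 (0x171a)
0xac2c wins with the highest bid; price is set by the runner-up at 48 ETH.

0xac2c pays 48 ETH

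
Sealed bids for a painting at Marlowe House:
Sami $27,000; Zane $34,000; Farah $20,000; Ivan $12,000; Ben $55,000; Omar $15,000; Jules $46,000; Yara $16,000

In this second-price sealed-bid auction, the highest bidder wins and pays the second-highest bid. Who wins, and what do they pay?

Ben pays $46,000

Sorting bids: 55,000 (Ben) > 46,000 (Jules) > 34,000 (Zane) > 27,000 (Sami) > 20,000 (Farah) > 16,000 (Yara) > …
Ben wins with the highest bid; price is set by the runner-up at $46,000.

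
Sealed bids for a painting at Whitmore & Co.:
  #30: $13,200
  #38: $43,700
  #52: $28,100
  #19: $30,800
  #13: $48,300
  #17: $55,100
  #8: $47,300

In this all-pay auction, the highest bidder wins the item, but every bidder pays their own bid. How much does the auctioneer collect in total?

Bids in order: 55,100 (#17) > 48,300 (#13) > 47,300 (#8) > 43,700 (#38) > 30,800 (#19) > 28,100 (#52) > …
#17 wins with the top bid; all bids are sunk regardless.
Every bidder forfeits their bid regardless of winning.
Revenue = 13,200 + 43,700 + 28,100 + 30,800 + 48,300 + 55,100 + 47,300 = $266,500.

Total revenue: $266,500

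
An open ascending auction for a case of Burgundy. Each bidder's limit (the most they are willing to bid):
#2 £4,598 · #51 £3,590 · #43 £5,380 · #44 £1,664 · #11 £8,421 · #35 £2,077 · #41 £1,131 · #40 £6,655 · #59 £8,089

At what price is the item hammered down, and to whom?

#11 wins at £8,089

Open ascending-bid auction: the price rises until one bidder remains; the winner pays the price at which the last rival dropped out.
Sorting limits: 8,421 (#11) > 8,089 (#59) > 6,655 (#40) > 5,380 (#43) > 4,598 (#2) > 3,590 (#51) > …
#59 is the last rival to drop out, at £8,089; #11 remains and wins at that price.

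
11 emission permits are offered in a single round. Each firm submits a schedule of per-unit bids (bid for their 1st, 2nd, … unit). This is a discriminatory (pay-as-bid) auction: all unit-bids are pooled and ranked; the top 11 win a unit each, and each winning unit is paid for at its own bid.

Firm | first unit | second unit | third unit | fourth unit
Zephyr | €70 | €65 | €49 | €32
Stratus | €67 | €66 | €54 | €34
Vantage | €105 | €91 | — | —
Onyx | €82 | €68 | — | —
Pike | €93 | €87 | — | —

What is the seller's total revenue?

Pooled unit-bids ranked (top 11): 105 (Vantage-1), 93 (Pike-1), 91 (Vantage-2), 87 (Pike-2), 82 (Onyx-1), 70 (Zephyr-1), 68 (Onyx-2), 67 (Stratus-1), 66 (Stratus-2), 65 (Zephyr-2), 54 (Stratus-3)
Next rejected bid: €49 (not a price — pay-as-bid).
Each winning unit pays its own bid.
Revenue = 105 + 93 + 91 + 87 + 82 + 70 + 68 + 67 + 66 + 65 + 54 = €848.

Total revenue: €848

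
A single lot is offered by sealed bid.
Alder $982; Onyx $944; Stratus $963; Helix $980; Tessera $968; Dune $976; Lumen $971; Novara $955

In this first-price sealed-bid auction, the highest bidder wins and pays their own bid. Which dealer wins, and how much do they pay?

Bids ranked: 982 (Alder) > 980 (Helix) > 976 (Dune) > 971 (Lumen) > 968 (Tessera) > 963 (Stratus) > …
Alder is highest → pays own bid, $982.

Alder pays $982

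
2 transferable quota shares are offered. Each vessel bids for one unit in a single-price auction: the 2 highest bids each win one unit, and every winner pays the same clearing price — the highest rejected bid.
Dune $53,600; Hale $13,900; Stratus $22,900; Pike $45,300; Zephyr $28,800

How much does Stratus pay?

Stratus pays $0

Bids ranked high→low: 53,600 (Dune), 45,300 (Pike), 28,800 (Zephyr), 22,900 (Stratus), …
Top 2: Dune, Pike.
Highest unsuccessful bid: $28,800 → clearing price.
Stratus does not win → pays $0.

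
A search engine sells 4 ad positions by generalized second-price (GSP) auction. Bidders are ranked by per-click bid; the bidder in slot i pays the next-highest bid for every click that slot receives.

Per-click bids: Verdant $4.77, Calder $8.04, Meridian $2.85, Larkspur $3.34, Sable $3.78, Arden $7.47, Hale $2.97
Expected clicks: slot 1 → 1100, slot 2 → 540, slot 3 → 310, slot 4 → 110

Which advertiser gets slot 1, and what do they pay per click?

Ranked by bid: $8.04 (Calder) > $7.47 (Arden) > $4.77 (Verdant) > $3.78 (Sable) > $3.34 (Larkspur) > …
Slot 1 goes to the first-ranked bidder, Calder, who pays the next bid down: $7.47/click.

Calder; $7.47 per click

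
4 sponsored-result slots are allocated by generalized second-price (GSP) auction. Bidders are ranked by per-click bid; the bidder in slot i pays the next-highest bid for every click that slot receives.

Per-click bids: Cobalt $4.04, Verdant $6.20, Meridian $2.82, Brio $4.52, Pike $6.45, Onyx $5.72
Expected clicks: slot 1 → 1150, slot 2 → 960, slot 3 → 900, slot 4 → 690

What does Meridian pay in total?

Ranked by bid: $6.45 (Pike) > $6.20 (Verdant) > $5.72 (Onyx) > $4.52 (Brio) > $4.04 (Cobalt) > …
Meridian ranks below slot 4 → no slot, pays nothing.

Meridian pays $0.00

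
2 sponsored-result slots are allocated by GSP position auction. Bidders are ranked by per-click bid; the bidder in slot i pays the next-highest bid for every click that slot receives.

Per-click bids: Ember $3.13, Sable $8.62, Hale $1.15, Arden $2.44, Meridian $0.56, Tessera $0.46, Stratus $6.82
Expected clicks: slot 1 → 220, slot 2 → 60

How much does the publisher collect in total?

Per-click bids in order: $8.62 (Sable) > $6.82 (Stratus) > $3.13 (Ember) > …
Slot 1: Sable pays $6.82 × 220 = $1500.40
Slot 2: Stratus pays $3.13 × 60 = $187.80
Total = $1688.20

Total revenue: $1688.20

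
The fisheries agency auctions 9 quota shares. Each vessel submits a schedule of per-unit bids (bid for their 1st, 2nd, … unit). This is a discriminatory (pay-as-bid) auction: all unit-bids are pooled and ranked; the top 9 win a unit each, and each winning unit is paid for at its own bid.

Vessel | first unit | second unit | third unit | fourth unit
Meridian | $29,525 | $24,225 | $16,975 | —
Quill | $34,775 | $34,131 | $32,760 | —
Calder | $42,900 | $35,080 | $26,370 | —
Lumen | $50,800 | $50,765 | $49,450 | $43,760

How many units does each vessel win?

Pooled unit-bids ranked (top 9): 50,800 (Lumen-1), 50,765 (Lumen-2), 49,450 (Lumen-3), 43,760 (Lumen-4), 42,900 (Calder-1), 35,080 (Calder-2), 34,775 (Quill-1), 34,131 (Quill-2), 32,760 (Quill-3)
Next rejected bid: $29,525 (not a price — pay-as-bid).
Allocation: Calder 2, Lumen 4, Quill 3.

Calder 2, Lumen 4, Quill 3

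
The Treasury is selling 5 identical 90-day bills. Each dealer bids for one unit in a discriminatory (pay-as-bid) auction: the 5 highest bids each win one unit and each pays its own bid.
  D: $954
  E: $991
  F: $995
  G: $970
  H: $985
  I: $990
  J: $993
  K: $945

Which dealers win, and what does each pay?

F $995, J $993, E $991, I $990, H $985

Ordering the bids: 995 (F), 993 (J), 991 (E), 990 (I), 985 (H), 970 (G), 954 (D), …
The 5 highest are F, J, E, I, H.
Each winner pays its own bid: F $995, J $993, E $991, I $990, H $985.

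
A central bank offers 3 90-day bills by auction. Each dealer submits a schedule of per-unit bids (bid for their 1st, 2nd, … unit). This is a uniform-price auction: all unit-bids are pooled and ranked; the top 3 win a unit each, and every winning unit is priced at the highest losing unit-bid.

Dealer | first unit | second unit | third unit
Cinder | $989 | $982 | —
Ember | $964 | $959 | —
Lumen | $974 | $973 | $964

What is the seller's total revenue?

Total revenue: $2,919

All unit-bids, highest first — top 3: 989 (Cinder-1), 982 (Cinder-2), 974 (Lumen-1)
Highest rejected unit-bid = $973.
Allocation: Cinder 2, Lumen 1. Every unit priced at $973.
Revenue = 3 × 973 = $2,919.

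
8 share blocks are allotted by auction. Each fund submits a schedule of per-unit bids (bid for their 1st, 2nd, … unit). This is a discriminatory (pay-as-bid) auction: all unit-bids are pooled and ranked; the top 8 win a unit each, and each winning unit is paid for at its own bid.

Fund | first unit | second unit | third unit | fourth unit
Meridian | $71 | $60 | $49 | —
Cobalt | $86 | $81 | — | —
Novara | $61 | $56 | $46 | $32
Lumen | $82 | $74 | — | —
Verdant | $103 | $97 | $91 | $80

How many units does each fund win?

Pooled unit-bids ranked (top 8): 103 (Verdant-1), 97 (Verdant-2), 91 (Verdant-3), 86 (Cobalt-1), 82 (Lumen-1), 81 (Cobalt-2), 80 (Verdant-4), 74 (Lumen-2)
Next rejected bid: $71 (not a price — pay-as-bid).
Allocation: Cobalt 2, Lumen 2, Verdant 4.

Cobalt 2, Lumen 2, Verdant 4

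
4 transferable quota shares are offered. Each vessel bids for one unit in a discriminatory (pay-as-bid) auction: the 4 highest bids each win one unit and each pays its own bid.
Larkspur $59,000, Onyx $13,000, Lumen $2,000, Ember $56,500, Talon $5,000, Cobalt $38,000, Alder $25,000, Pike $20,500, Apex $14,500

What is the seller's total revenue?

Sorting: 59,000 (Larkspur), 56,500 (Ember), 38,000 (Cobalt), 25,000 (Alder), 20,500 (Pike), 14,500 (Apex), …
The 4 highest are Larkspur, Ember, Cobalt, Alder.
Total revenue = 59,000 + 56,500 + 38,000 + 25,000 = $178,500.

Total revenue: $178,500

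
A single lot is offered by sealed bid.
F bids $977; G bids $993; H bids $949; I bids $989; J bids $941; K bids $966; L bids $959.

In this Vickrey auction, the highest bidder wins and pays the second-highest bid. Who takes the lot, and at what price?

G pays $989

Bids ranked: 993 (G) > 989 (I) > 977 (F) > 966 (K) > 959 (L) > 949 (H) > …
G wins with the highest bid; price is set by the runner-up at $989.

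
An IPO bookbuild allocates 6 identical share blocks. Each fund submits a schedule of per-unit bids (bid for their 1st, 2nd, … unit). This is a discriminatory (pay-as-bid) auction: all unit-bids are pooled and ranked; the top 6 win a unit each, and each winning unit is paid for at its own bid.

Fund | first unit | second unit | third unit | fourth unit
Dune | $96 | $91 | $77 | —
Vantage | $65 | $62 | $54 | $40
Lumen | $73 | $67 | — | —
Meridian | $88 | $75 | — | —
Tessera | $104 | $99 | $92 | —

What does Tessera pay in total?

Tessera pays $295

All unit-bids, highest first — top 6: 104 (Tessera-1), 99 (Tessera-2), 96 (Dune-1), 92 (Tessera-3), 91 (Dune-2), 88 (Meridian-1)
Next rejected bid: $77 (not a price — pay-as-bid).
Tessera's winning unit-bids: 104 + 99 + 92 = $295.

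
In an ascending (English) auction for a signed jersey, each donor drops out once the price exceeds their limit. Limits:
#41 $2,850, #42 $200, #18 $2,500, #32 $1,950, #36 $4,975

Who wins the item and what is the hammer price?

#36 wins at $2,850

Ascending (English) auction: the price rises until one bidder remains; the winner pays the price at which the last rival dropped out.
Limits in order: 4,975 (#36) > 2,850 (#41) > 2,500 (#18) > 1,950 (#32) > 200 (#42)
Bidding ends when #41 exits at $2,850; #36 takes it.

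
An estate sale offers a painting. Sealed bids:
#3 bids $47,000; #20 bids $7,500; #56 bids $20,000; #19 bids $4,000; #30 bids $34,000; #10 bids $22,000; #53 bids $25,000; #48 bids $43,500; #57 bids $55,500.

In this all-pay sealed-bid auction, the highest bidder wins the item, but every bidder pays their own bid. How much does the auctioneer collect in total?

Total revenue: $258,500

Rule: the highest bidder wins the item, but every bidder pays their own bid.
Bids in order: 55,500 (#57) > 47,000 (#3) > 43,500 (#48) > 34,000 (#30) > 25,000 (#53) > 22,000 (#10) > …
Every bidder forfeits their bid regardless of winning.
Revenue = 47,000 + 7,500 + 20,000 + 4,000 + 34,000 + 22,000 + 25,000 + 43,500 + 55,500 = $258,500.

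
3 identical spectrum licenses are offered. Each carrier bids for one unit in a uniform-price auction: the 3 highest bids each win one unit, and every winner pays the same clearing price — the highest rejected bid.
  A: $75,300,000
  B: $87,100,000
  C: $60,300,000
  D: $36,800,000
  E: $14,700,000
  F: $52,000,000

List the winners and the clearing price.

Sorting: 87,100,000 (B), 75,300,000 (A), 60,300,000 (C), 52,000,000 (F), 36,800,000 (D), …
Top 3: B, A, C.
Clearing price = highest rejected bid = $52,000,000.

B, A, C; each pays $52,000,000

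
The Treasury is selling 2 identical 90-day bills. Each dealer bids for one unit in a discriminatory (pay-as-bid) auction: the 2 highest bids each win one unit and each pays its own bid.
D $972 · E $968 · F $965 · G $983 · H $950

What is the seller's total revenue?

Total revenue: $1,955

Sorting: 983 (G), 972 (D), 968 (E), 965 (F), …
Winners (2 units): G, D.
Total revenue = 983 + 972 = $1,955.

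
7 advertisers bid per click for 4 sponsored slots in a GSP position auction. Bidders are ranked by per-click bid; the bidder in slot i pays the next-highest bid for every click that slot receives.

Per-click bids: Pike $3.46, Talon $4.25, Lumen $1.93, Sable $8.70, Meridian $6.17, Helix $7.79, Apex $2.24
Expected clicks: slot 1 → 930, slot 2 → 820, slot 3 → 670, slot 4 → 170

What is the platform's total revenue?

Total revenue: $15739.80

Ranked by bid: $8.70 (Sable) > $7.79 (Helix) > $6.17 (Meridian) > $4.25 (Talon) > $3.46 (Pike) > …
Slot 1: Sable pays $7.79 × 930 = $7244.70
Slot 2: Helix pays $6.17 × 820 = $5059.40
Slot 3: Meridian pays $4.25 × 670 = $2847.50
Slot 4: Talon pays $3.46 × 170 = $588.20
Total = $15739.80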